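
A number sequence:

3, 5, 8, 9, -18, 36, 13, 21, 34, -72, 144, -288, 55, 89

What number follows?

Positions follow the repeating pattern AAABBB; grouping by letter gives 2 tracks.
Track A = 3, 5, 8, 13, 21, 34, 55, 89: Fibonacci-style (each term is the sum of the two before it).
Track B = 9, -18, 36, -72, 144, -288: geometric with ratio -2.
The 15th slot belongs to track A; its 9th term is 144.

144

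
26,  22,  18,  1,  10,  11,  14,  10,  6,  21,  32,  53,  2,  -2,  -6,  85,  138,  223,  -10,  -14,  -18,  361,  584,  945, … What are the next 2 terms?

Reading positions in blocks of 6 reveals the pattern AAABBB — 2 tracks woven together.
Subsequence A is 26, 22, 18, 14, 10, 6, 2, -2, -6, -10, -14, -18, which is linear: a_n = 30 − 4·n.
Subsequence B is 1, 10, 11, 21, 32, 53, 85, 138, 223, 361, 584, 945, which is each term equals the sum of the previous two.
Position 25 falls in subsequence A as its term 13, giving -22.
The 26th slot belongs to subsequence A; its 14th term is -26.

-22, -26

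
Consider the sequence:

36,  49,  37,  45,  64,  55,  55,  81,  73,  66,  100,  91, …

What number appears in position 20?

Taking every 3rd term gives 3 separate tracks.
Track A: 36, 45, 55, 66 (triangular numbers starting at T_8).
Track B: 49, 64, 81, 100 (the squares 7², 8², 9², …).
Track C: 37, 55, 73, 91 (linear: a_n = 19 + 18·n).
The 20th slot belongs to track B; its 7th term is 169.

169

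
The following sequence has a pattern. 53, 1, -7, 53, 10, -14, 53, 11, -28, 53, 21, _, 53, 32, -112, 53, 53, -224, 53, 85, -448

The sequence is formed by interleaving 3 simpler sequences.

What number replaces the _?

-56

Taking every 3rd term gives 3 separate tracks.
Subsequence A = 53, 53, 53, 53, 53, 53, 53: always 53.
Subsequence B = 1, 10, 11, 21, 32, 53, 85: Fibonacci-style (each term is the sum of the two before it).
Subsequence C = -7, -14, -28, ?, -112, -224, -448: geometric, ×2 each step.
So the missing entry in subsequence C is -56.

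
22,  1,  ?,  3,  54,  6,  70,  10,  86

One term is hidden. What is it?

Positions 1, 3, 5, … form one subsequence and positions 2, 4, 6, … form another.
Stream A: 22, ?, 54, 70, 86 — arithmetic with common difference +16.
Stream B: 1, 3, 6, 10 — triangular numbers starting at T_1.
So the missing entry in stream A is 38.

38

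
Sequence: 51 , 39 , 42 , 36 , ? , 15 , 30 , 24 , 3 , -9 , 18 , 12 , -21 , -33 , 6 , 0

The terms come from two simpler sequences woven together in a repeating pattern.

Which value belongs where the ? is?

27

Reading positions in blocks of 4 reveals the pattern AABB — 2 tracks woven together.
Subsequence A: 51, 39, ?, 15, 3, -9, -21, -33 (linear: a_n = 63 − 12·n).
Subsequence B: 42, 36, 30, 24, 18, 12, 6, 0 (arithmetic, step −6).
So the missing entry in subsequence A is 27.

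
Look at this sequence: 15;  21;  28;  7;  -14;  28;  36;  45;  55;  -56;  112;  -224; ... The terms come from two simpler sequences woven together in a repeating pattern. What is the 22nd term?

Reading positions in blocks of 6 reveals the pattern AAABBB — 2 tracks woven together.
Track A: 15, 21, 28, 36, 45, 55 — triangular numbers n(n+1)/2 for n = 5, 6, ….
Track B: 7, -14, 28, -56, 112, -224 — a geometric progression (common ratio -2).
Term 22 comes from track B (its 10th entry): -3584.

-3584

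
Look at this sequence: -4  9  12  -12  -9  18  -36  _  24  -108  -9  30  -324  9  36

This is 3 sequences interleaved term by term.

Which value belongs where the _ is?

9

Split by position mod 3: positions 1, 4, 7, … form one track, and each other residue class forms its own.
Subsequence A: -4, -12, -36, -108, -324 — multiplying by 3 each time.
Subsequence B: 9, -9, ?, -9, 9 — alternating ±9.
Subsequence C: 12, 18, 24, 30, 36 — arithmetic, step +6.
The gap is subsequence B's term 3; the rule gives 9.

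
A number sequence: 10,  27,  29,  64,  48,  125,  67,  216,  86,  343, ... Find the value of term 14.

Taking every 2nd term gives 2 separate tracks.
Subsequence A = 10, 29, 48, 67, 86: adding 19 each time.
Subsequence B = 27, 64, 125, 216, 343: the cubes 3³, 4³, 5³, ….
The 14th slot belongs to subsequence B; its 7th term is 729.

729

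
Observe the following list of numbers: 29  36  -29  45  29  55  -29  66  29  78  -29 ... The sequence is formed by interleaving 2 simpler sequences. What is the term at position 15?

-29

Split by position mod 2 into 2 tracks.
Track A is 29, -29, 29, -29, 29, -29, which is the oscillation 29·(−1)^(n+1).
Track B is 36, 45, 55, 66, 78, which is the triangular numbers T_8, T_9, ….
Position 15 → track A, term 8 = -29.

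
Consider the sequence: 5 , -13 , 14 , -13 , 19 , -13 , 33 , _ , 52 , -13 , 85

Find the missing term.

-13

Odd-indexed and even-indexed terms follow separate rules.
Stream A is 5, 14, 19, 33, 52, 85, which is a Fibonacci-like recurrence a_n = a_{n-1} + a_{n-2}.
Stream B is -13, -13, -13, ?, -13, which is always -13.
So the missing entry in stream B is -13.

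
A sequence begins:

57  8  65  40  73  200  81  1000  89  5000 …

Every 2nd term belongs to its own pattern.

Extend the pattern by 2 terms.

Positions 1, 3, 5, … form one subsequence and positions 2, 4, 6, … form another.
Subsequence A = 57, 65, 73, 81, 89: arithmetic with common difference +8.
Subsequence B = 8, 40, 200, 1000, 5000: geometric, ×5 each step.
Position 11 → subsequence A, term 6 = 97.
Term 12 comes from subsequence B (its 6th entry): 25000.

97, 25000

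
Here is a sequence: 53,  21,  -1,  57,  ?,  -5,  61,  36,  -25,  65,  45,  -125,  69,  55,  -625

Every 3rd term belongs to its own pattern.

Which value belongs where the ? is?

28

The terms cycle through 3 interleaved subsequences.
Track A = 53, 57, 61, 65, 69: linear: a_n = 49 + 4·n.
Track B = 21, ?, 36, 45, 55: triangular numbers starting at T_6.
Track C = -1, -5, -25, -125, -625: a geometric progression (common ratio 5).
Filling track B at index 2 by its rule yields 28.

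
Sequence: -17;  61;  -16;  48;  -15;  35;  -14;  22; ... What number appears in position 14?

-17

The terms cycle through 2 interleaved subsequences.
Subsequence A is -17, -16, -15, -14, which is adding 1 each time.
Subsequence B is 61, 48, 35, 22, which is arithmetic with common difference −13.
Position 14 falls in subsequence B as its term 7, giving -17.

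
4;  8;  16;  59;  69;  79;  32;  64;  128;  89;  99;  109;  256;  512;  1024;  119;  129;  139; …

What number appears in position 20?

The slot pattern repeats as AAABBB (period 6), so there are 2 interleaved tracks.
Track A: 4, 8, 16, 32, 64, 128, 256, 512, 1024 — successive powers of 2.
Track B: 59, 69, 79, 89, 99, 109, 119, 129, 139 — arithmetic, step +10.
The 20th slot belongs to track A; its 11th term is 4096.

4096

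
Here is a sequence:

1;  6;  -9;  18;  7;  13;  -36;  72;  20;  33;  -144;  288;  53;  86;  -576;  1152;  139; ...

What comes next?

225

Positions follow the repeating pattern AABB; grouping by letter gives 2 tracks.
Track A: 1, 6, 7, 13, 20, 33, 53, 86, 139. A Fibonacci-like recurrence a_n = a_{n-1} + a_{n-2}.
Track B: -9, 18, -36, 72, -144, 288, -576, 1152. Multiplying by -2 each time.
Position 18 → track A, term 10 = 225.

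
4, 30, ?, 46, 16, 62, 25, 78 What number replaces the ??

9

The terms cycle through 2 interleaved subsequences.
Track A = 4, ?, 16, 25: perfect squares starting at 2².
Track B = 30, 46, 62, 78: linear: a_n = 14 + 16·n.
So the missing entry in track A is 9.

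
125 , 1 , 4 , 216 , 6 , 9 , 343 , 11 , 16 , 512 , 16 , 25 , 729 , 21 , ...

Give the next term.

36

Split by position mod 3 into 3 tracks.
Subsequence A = 125, 216, 343, 512, 729: perfect cubes starting at 5³.
Subsequence B = 1, 6, 11, 16, 21: adding 5 each time.
Subsequence C = 4, 9, 16, 25: perfect squares starting at 2².
Position 15 → subsequence C, term 5 = 36.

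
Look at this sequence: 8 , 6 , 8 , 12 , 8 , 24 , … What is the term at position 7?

8

Taking every 2nd term gives 2 separate tracks.
Subsequence A is 8, 8, 8, which is constant 8.
Subsequence B is 6, 12, 24, which is geometric, ×2 each step.
Position 7 → subsequence A, term 4 = 8.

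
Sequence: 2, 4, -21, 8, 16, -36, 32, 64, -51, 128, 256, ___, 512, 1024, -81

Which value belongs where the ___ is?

-66

Positions follow the repeating pattern AAB; grouping by letter gives 2 tracks.
Track A is 2, 4, 8, 16, 32, 64, 128, 256, 512, 1024, which is powers 2^1, 2^2, 2^3, ….
Track B is -21, -36, -51, ?, -81, which is subtracting 15 each time.
So the missing entry in track B is -66.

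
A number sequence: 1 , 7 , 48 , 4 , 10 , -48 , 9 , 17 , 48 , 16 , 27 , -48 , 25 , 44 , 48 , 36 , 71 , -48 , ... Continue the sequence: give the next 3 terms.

49, 115, 48

The terms cycle through 3 interleaved subsequences.
Subsequence A: 1, 4, 9, 16, 25, 36 (the squares 1², 2², 3², …).
Subsequence B: 7, 10, 17, 27, 44, 71 (Fibonacci-style (each term is the sum of the two before it)).
Subsequence C: 48, -48, 48, -48, 48, -48 (oscillating between 48 and -48).
Position 19 falls in subsequence A as its term 7, giving 49.
Position 20 → subsequence B, term 7 = 115.
Position 21 falls in subsequence C as its term 7, giving 48.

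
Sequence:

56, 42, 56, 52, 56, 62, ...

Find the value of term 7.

Taking every 2nd term gives 2 separate tracks.
Subsequence A = 56, 56, 56: the constant sequence 56.
Subsequence B = 42, 52, 62: arithmetic, step +10.
Term 7 comes from subsequence A (its 4th entry): 56.

56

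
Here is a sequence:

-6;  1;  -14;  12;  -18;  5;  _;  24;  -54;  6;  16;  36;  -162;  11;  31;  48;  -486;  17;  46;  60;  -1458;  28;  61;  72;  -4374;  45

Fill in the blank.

1

The terms cycle through 4 interleaved subsequences.
Track A: -6, -18, -54, -162, -486, -1458, -4374 — geometric, ×3 each step.
Track B: 1, 5, 6, 11, 17, 28, 45 — each term equals the sum of the previous two.
Track C: -14, ?, 16, 31, 46, 61 — linear: a_n = -29 + 15·n.
Track D: 12, 24, 36, 48, 60, 72 — adding 12 each time.
So the missing entry in track C is 1.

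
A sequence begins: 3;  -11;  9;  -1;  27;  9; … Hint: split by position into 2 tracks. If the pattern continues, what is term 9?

243

Taking every 2nd term gives 2 separate tracks.
Track A is 3, 9, 27, which is powers 3^1, 3^2, 3^3, ….
Track B is -11, -1, 9, which is adding 10 each time.
Position 9 → track A, term 5 = 243.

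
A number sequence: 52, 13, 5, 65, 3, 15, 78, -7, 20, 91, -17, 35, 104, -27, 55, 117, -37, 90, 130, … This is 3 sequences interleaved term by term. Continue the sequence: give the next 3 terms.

Taking every 3rd term gives 3 separate tracks.
Stream A: 52, 65, 78, 91, 104, 117, 130 — arithmetic with common difference +13.
Stream B: 13, 3, -7, -17, -27, -37 — arithmetic, step −10.
Stream C: 5, 15, 20, 35, 55, 90 — each term equals the sum of the previous two.
The 20th slot belongs to stream B; its 7th term is -47.
Term 21 comes from stream C (its 7th entry): 145.
Position 22 → stream A, term 8 = 143.

-47, 145, 143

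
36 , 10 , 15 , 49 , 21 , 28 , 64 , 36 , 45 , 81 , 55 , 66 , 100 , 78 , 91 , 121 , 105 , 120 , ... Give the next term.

Reading positions in blocks of 3 reveals the pattern ABB — 2 tracks woven together.
Track A: 36, 49, 64, 81, 100, 121 — consecutive squares n² from n = 6.
Track B: 10, 15, 21, 28, 36, 45, 55, 66, 78, 91, 105, 120 — the triangular numbers T_4, T_5, ….
Position 19 falls in track A as its term 7, giving 144.

144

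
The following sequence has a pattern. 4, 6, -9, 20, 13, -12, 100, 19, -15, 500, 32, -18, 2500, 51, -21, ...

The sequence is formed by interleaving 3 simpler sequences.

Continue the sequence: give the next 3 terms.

Read the sequence 3 terms at a time; column i is its own pattern.
Track A: 4, 20, 100, 500, 2500 (geometric, ×5 each step).
Track B: 6, 13, 19, 32, 51 (a Fibonacci-like recurrence a_n = a_{n-1} + a_{n-2}).
Track C: -9, -12, -15, -18, -21 (arithmetic, step −3).
Position 16 falls in track A as its term 6, giving 12500.
Position 17 → track B, term 6 = 83.
Position 18 → track C, term 6 = -24.

12500, 83, -24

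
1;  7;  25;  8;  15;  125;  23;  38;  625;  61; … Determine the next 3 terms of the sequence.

Reading positions in blocks of 3 reveals the pattern AAB — 2 tracks woven together.
Stream A: 1, 7, 8, 15, 23, 38, 61 (Fibonacci-style (each term is the sum of the two before it)).
Stream B: 25, 125, 625 (successive powers of 5).
The 11th slot belongs to stream A; its 8th term is 99.
Term 12 comes from stream B (its 4th entry): 3125.
Position 13 → stream A, term 9 = 160.

99, 3125, 160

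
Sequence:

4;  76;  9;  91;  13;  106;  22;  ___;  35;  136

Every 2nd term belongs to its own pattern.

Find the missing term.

121

Split by position mod 2 into 2 tracks.
Track A: 4, 9, 13, 22, 35 (a Fibonacci-like recurrence a_n = a_{n-1} + a_{n-2}).
Track B: 76, 91, 106, ?, 136 (arithmetic with common difference +15).
The gap is track B's term 4; the rule gives 121.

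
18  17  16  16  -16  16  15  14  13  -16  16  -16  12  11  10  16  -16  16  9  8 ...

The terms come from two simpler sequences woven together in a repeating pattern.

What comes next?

7

The slot pattern repeats as AAABBB (period 6), so there are 2 interleaved tracks.
Track A is 18, 17, 16, 15, 14, 13, 12, 11, 10, 9, 8, which is subtracting 1 each time.
Track B is 16, -16, 16, -16, 16, -16, 16, -16, 16, which is oscillating between 16 and -16.
Position 21 → track A, term 12 = 7.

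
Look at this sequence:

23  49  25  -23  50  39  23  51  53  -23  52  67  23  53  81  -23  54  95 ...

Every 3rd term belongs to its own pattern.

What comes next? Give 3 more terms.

23, 55, 109

Split by position mod 3: positions 1, 4, 7, … form one track, and each other residue class forms its own.
Stream A: 23, -23, 23, -23, 23, -23 (the oscillation 23·(−1)^(n+1)).
Stream B: 49, 50, 51, 52, 53, 54 (adding 1 each time).
Stream C: 25, 39, 53, 67, 81, 95 (arithmetic with common difference +14).
Term 19 comes from stream A (its 7th entry): 23.
Term 20 comes from stream B (its 7th entry): 55.
The 21st slot belongs to stream C; its 7th term is 109.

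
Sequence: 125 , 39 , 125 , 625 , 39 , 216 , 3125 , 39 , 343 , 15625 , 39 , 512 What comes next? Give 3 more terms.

Read the sequence 3 terms at a time; column i is its own pattern.
Track A = 125, 625, 3125, 15625: powers of 5.
Track B = 39, 39, 39, 39: constant 39.
Track C = 125, 216, 343, 512: consecutive cubes n³ from n = 5.
The 13th slot belongs to track A; its 5th term is 78125.
Position 14 falls in track B as its term 5, giving 39.
Position 15 falls in track C as its term 5, giving 729.

78125, 39, 729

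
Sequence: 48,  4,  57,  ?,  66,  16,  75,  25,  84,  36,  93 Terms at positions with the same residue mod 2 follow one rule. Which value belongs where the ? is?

The terms cycle through 2 interleaved subsequences.
Track A is 48, 57, 66, 75, 84, 93, which is arithmetic, step +9.
Track B is 4, ?, 16, 25, 36, which is the squares 2², 3², 4², ….
So the missing entry in track B is 9.

9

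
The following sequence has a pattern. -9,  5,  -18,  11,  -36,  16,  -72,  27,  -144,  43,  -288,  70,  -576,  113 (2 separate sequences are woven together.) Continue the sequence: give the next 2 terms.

-1152, 183

Split by position mod 2 into 2 tracks.
Track A: -9, -18, -36, -72, -144, -288, -576. A geometric progression (common ratio 2).
Track B: 5, 11, 16, 27, 43, 70, 113. Fibonacci-style (each term is the sum of the two before it).
The 15th slot belongs to track A; its 8th term is -1152.
Position 16 falls in track B as its term 8, giving 183.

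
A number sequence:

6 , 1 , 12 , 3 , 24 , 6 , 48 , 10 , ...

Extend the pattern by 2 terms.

96, 15

Positions 1, 3, 5, … form one subsequence and positions 2, 4, 6, … form another.
Track A: 6, 12, 24, 48. A geometric progression (common ratio 2).
Track B: 1, 3, 6, 10. Triangular numbers starting at T_1.
Position 9 falls in track A as its term 5, giving 96.
Position 10 falls in track B as its term 5, giving 15.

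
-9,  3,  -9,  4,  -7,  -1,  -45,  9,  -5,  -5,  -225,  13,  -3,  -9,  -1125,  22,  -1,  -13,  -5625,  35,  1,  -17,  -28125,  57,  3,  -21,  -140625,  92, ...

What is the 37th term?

Read the sequence 4 terms at a time; column i is its own pattern.
Track A: -9, -7, -5, -3, -1, 1, 3 — arithmetic with common difference +2.
Track B: 3, -1, -5, -9, -13, -17, -21 — arithmetic, step −4.
Track C: -9, -45, -225, -1125, -5625, -28125, -140625 — geometric, ×5 each step.
Track D: 4, 9, 13, 22, 35, 57, 92 — a Fibonacci-like recurrence a_n = a_{n-1} + a_{n-2}.
Position 37 falls in track A as its term 10, giving 9.

9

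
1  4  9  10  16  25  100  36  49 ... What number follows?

Reading positions in blocks of 3 reveals the pattern ABB — 2 tracks woven together.
Track A: 1, 10, 100 — successive powers of 10.
Track B: 4, 9, 16, 25, 36, 49 — the squares 2², 3², 4², ….
Position 10 falls in track A as its term 4, giving 1000.

1000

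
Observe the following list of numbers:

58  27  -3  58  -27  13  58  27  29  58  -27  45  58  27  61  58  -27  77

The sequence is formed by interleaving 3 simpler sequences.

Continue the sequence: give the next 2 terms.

58, 27

The terms cycle through 3 interleaved subsequences.
Subsequence A: 58, 58, 58, 58, 58, 58 — the constant sequence 58.
Subsequence B: 27, -27, 27, -27, 27, -27 — the oscillation 27·(−1)^(n+1).
Subsequence C: -3, 13, 29, 45, 61, 77 — adding 16 each time.
Position 19 falls in subsequence A as its term 7, giving 58.
Position 20 → subsequence B, term 7 = 27.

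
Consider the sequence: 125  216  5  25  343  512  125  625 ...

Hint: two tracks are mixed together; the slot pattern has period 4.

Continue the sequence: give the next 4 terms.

729, 1000, 3125, 15625

The slot pattern repeats as AABB (period 4), so there are 2 interleaved tracks.
Track A: 125, 216, 343, 512 (consecutive cubes n³ from n = 5).
Track B: 5, 25, 125, 625 (powers 5^1, 5^2, 5^3, …).
Term 9 comes from track A (its 5th entry): 729.
Term 10 comes from track A (its 6th entry): 1000.
Position 11 falls in track B as its term 5, giving 3125.
Position 12 → track B, term 6 = 15625.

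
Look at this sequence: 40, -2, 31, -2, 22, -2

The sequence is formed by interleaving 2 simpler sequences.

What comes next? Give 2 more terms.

Split by position mod 2 into 2 tracks.
Stream A: 40, 31, 22 (arithmetic, step −9).
Stream B: -2, -2, -2 (always -2).
Position 7 → stream A, term 4 = 13.
Position 8 falls in stream B as its term 4, giving -2.

13, -2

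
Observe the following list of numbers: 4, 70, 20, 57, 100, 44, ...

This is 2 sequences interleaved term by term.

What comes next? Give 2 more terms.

500, 31

The terms cycle through 2 interleaved subsequences.
Track A is 4, 20, 100, which is multiplying by 5 each time.
Track B is 70, 57, 44, which is linear: a_n = 83 − 13·n.
The 7th slot belongs to track A; its 4th term is 500.
Position 8 falls in track B as its term 4, giving 31.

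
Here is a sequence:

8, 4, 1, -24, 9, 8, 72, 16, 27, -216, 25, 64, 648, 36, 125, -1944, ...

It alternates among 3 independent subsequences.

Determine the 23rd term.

81

Taking every 3rd term gives 3 separate tracks.
Subsequence A: 8, -24, 72, -216, 648, -1944 — geometric with ratio -3.
Subsequence B: 4, 9, 16, 25, 36 — consecutive squares n² from n = 2.
Subsequence C: 1, 8, 27, 64, 125 — perfect cubes starting at 1³.
Position 23 → subsequence B, term 8 = 81.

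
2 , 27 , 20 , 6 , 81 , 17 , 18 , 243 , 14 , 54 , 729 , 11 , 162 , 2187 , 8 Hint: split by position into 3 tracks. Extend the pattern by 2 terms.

The terms cycle through 3 interleaved subsequences.
Track A: 2, 6, 18, 54, 162. Multiplying by 3 each time.
Track B: 27, 81, 243, 729, 2187. Powers 3^3, 3^4, 3^5, ….
Track C: 20, 17, 14, 11, 8. Linear: a_n = 23 − 3·n.
Position 16 falls in track A as its term 6, giving 486.
The 17th slot belongs to track B; its 6th term is 6561.

486, 6561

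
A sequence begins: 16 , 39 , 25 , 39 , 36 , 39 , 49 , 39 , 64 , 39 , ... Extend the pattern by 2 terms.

81, 39

Split by position mod 2 into 2 tracks.
Subsequence A = 16, 25, 36, 49, 64: consecutive squares n² from n = 4.
Subsequence B = 39, 39, 39, 39, 39: always 39.
Term 11 comes from subsequence A (its 6th entry): 81.
Term 12 comes from subsequence B (its 6th entry): 39.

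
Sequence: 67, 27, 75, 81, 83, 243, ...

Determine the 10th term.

Odd-indexed and even-indexed terms follow separate rules.
Track A is 67, 75, 83, which is arithmetic, step +8.
Track B is 27, 81, 243, which is powers of 3.
The 10th slot belongs to track B; its 5th term is 2187.

2187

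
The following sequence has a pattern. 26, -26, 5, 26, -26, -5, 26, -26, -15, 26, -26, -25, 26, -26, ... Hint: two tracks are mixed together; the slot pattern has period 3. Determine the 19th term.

Reading positions in blocks of 3 reveals the pattern AAB — 2 tracks woven together.
Stream A: 26, -26, 26, -26, 26, -26, 26, -26, 26, -26. Alternating ±26.
Stream B: 5, -5, -15, -25. Subtracting 10 each time.
Position 19 → stream A, term 13 = 26.

26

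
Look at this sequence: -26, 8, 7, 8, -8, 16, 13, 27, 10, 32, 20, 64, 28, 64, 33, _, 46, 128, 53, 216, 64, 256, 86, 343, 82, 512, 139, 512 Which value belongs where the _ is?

Taking every 4th term gives 4 separate tracks.
Stream A: -26, -8, 10, 28, 46, 64, 82 — arithmetic, step +18.
Stream B: 8, 16, 32, 64, 128, 256, 512 — powers of 2.
Stream C: 7, 13, 20, 33, 53, 86, 139 — each term equals the sum of the previous two.
Stream D: 8, 27, 64, ?, 216, 343, 512 — consecutive cubes n³ from n = 2.
Stream D's pattern makes the blank 125.

125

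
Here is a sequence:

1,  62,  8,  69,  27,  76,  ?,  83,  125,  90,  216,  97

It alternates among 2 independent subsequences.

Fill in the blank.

64

Odd-indexed and even-indexed terms follow separate rules.
Track A is 1, 8, 27, ?, 125, 216, which is perfect cubes starting at 1³.
Track B is 62, 69, 76, 83, 90, 97, which is arithmetic with common difference +7.
The gap is track A's term 4; the rule gives 64.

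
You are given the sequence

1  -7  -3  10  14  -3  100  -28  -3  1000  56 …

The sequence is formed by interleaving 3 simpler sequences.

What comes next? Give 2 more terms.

-3, 10000

The terms cycle through 3 interleaved subsequences.
Subsequence A: 1, 10, 100, 1000 — powers of 10.
Subsequence B: -7, 14, -28, 56 — geometric, ×-2 each step.
Subsequence C: -3, -3, -3 — the constant sequence -3.
The 12th slot belongs to subsequence C; its 4th term is -3.
The 13th slot belongs to subsequence A; its 5th term is 10000.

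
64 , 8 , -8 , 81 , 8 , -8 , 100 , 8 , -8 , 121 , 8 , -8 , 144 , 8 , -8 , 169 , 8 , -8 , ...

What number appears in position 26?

8

The slot pattern repeats as ABB (period 3), so there are 2 interleaved tracks.
Track A: 64, 81, 100, 121, 144, 169 (consecutive squares n² from n = 8).
Track B: 8, -8, 8, -8, 8, -8, 8, -8, 8, -8, 8, -8 (the oscillation 8·(−1)^(n+1)).
The 26th slot belongs to track B; its 17th term is 8.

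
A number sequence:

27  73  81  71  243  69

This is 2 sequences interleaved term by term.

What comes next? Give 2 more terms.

Split by position mod 2 into 2 tracks.
Stream A: 27, 81, 243 — successive powers of 3.
Stream B: 73, 71, 69 — linear: a_n = 75 − 2·n.
Position 7 falls in stream A as its term 4, giving 729.
The 8th slot belongs to stream B; its 4th term is 67.

729, 67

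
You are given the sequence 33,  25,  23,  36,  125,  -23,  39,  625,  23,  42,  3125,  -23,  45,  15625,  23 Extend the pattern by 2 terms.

48, 78125

The terms cycle through 3 interleaved subsequences.
Subsequence A is 33, 36, 39, 42, 45, which is linear: a_n = 30 + 3·n.
Subsequence B is 25, 125, 625, 3125, 15625, which is successive powers of 5.
Subsequence C is 23, -23, 23, -23, 23, which is alternating ±23.
Position 16 → subsequence A, term 6 = 48.
Term 17 comes from subsequence B (its 6th entry): 78125.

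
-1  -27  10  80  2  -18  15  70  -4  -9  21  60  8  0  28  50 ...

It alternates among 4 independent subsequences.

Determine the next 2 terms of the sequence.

-16, 9

Split by position mod 4 into 4 tracks.
Subsequence A: -1, 2, -4, 8 — multiplying by -2 each time.
Subsequence B: -27, -18, -9, 0 — arithmetic, step +9.
Subsequence C: 10, 15, 21, 28 — triangular numbers n(n+1)/2 for n = 4, 5, ….
Subsequence D: 80, 70, 60, 50 — arithmetic with common difference −10.
Term 17 comes from subsequence A (its 5th entry): -16.
Position 18 falls in subsequence B as its term 5, giving 9.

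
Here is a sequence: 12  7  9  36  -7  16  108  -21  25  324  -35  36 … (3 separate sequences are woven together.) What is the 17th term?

Read the sequence 3 terms at a time; column i is its own pattern.
Track A is 12, 36, 108, 324, which is geometric, ×3 each step.
Track B is 7, -7, -21, -35, which is arithmetic, step −14.
Track C is 9, 16, 25, 36, which is the squares 3², 4², 5², ….
Term 17 comes from track B (its 6th entry): -63.

-63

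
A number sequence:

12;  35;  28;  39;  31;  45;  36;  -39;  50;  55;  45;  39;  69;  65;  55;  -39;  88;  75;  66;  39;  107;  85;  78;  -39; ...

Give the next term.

126

Split by position mod 4 into 4 tracks.
Track A = 12, 31, 50, 69, 88, 107: adding 19 each time.
Track B = 35, 45, 55, 65, 75, 85: arithmetic, step +10.
Track C = 28, 36, 45, 55, 66, 78: the triangular numbers T_7, T_8, ….
Track D = 39, -39, 39, -39, 39, -39: alternating ±39.
The 25th slot belongs to track A; its 7th term is 126.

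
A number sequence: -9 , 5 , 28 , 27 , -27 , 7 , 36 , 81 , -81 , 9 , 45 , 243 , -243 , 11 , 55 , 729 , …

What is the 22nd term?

15

Split by position mod 4: positions 1, 5, 9, … form one track, and each other residue class forms its own.
Stream A: -9, -27, -81, -243 — geometric with ratio 3.
Stream B: 5, 7, 9, 11 — linear: a_n = 3 + 2·n.
Stream C: 28, 36, 45, 55 — triangular numbers n(n+1)/2 for n = 7, 8, ….
Stream D: 27, 81, 243, 729 — successive powers of 3.
The 22nd slot belongs to stream B; its 6th term is 15.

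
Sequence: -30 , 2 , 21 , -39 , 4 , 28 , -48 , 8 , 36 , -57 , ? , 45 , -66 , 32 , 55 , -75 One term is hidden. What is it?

Taking every 3rd term gives 3 separate tracks.
Stream A is -30, -39, -48, -57, -66, -75, which is arithmetic with common difference −9.
Stream B is 2, 4, 8, ?, 32, which is successive powers of 2.
Stream C is 21, 28, 36, 45, 55, which is triangular numbers n(n+1)/2 for n = 6, 7, ….
So the missing entry in stream B is 16.

16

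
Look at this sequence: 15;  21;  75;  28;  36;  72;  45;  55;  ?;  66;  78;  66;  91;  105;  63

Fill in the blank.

Reading positions in blocks of 3 reveals the pattern AAB — 2 tracks woven together.
Track A is 15, 21, 28, 36, 45, 55, 66, 78, 91, 105, which is triangular numbers n(n+1)/2 for n = 5, 6, ….
Track B is 75, 72, ?, 66, 63, which is linear: a_n = 78 − 3·n.
The gap is track B's term 3; the rule gives 69.

69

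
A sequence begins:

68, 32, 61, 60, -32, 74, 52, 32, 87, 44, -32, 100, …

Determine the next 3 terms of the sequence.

Taking every 3rd term gives 3 separate tracks.
Track A = 68, 60, 52, 44: arithmetic, step −8.
Track B = 32, -32, 32, -32: oscillating between 32 and -32.
Track C = 61, 74, 87, 100: arithmetic with common difference +13.
Position 13 → track A, term 5 = 36.
Position 14 → track B, term 5 = 32.
Position 15 → track C, term 5 = 113.

36, 32, 113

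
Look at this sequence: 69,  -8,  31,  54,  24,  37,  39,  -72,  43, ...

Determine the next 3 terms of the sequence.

24, 216, 49

Split by position mod 3 into 3 tracks.
Stream A: 69, 54, 39 — linear: a_n = 84 − 15·n.
Stream B: -8, 24, -72 — geometric, ×-3 each step.
Stream C: 31, 37, 43 — linear: a_n = 25 + 6·n.
Position 10 → stream A, term 4 = 24.
Term 11 comes from stream B (its 4th entry): 216.
Position 12 falls in stream C as its term 4, giving 49.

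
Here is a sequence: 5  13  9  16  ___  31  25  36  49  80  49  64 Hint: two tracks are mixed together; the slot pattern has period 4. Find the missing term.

18

Positions follow the repeating pattern AABB; grouping by letter gives 2 tracks.
Track A: 5, 13, ?, 31, 49, 80 (each term equals the sum of the previous two).
Track B: 9, 16, 25, 36, 49, 64 (consecutive squares n² from n = 3).
Track A's pattern makes the blank 18.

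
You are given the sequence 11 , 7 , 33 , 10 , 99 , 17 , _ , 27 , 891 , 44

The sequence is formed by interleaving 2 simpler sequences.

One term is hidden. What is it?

Odd-indexed and even-indexed terms follow separate rules.
Track A = 11, 33, 99, ?, 891: a geometric progression (common ratio 3).
Track B = 7, 10, 17, 27, 44: each term equals the sum of the previous two.
Track A's pattern makes the blank 297.

297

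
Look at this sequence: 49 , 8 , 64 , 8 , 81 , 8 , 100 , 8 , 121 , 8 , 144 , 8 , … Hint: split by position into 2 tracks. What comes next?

Odd-indexed and even-indexed terms follow separate rules.
Stream A: 49, 64, 81, 100, 121, 144. Perfect squares starting at 7².
Stream B: 8, 8, 8, 8, 8, 8. The constant sequence 8.
Term 13 comes from stream A (its 7th entry): 169.

169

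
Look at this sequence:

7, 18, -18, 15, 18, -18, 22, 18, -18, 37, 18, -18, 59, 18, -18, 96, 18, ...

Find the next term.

-18

Positions follow the repeating pattern ABB; grouping by letter gives 2 tracks.
Track A: 7, 15, 22, 37, 59, 96. Fibonacci-style (each term is the sum of the two before it).
Track B: 18, -18, 18, -18, 18, -18, 18, -18, 18, -18, 18. Oscillating between 18 and -18.
Position 18 → track B, term 12 = -18.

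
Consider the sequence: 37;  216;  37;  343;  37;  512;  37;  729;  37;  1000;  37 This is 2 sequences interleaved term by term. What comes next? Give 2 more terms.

Positions 1, 3, 5, … form one subsequence and positions 2, 4, 6, … form another.
Track A = 37, 37, 37, 37, 37, 37: always 37.
Track B = 216, 343, 512, 729, 1000: the cubes 6³, 7³, 8³, ….
Position 12 falls in track B as its term 6, giving 1331.
Position 13 falls in track A as its term 7, giving 37.

1331, 37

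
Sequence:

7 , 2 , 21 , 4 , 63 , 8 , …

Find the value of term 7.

Odd-indexed and even-indexed terms follow separate rules.
Subsequence A = 7, 21, 63: geometric with ratio 3.
Subsequence B = 2, 4, 8: successive powers of 2.
The 7th slot belongs to subsequence A; its 4th term is 189.

189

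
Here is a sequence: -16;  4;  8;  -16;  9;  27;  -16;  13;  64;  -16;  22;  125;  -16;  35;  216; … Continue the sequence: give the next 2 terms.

Split by position mod 3: positions 1, 4, 7, … form one track, and each other residue class forms its own.
Stream A is -16, -16, -16, -16, -16, which is constant -16.
Stream B is 4, 9, 13, 22, 35, which is each term equals the sum of the previous two.
Stream C is 8, 27, 64, 125, 216, which is consecutive cubes n³ from n = 2.
Position 16 → stream A, term 6 = -16.
Position 17 → stream B, term 6 = 57.

-16, 57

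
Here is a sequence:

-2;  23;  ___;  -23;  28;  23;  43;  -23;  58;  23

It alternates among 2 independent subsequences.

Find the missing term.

13

Taking every 2nd term gives 2 separate tracks.
Track A: -2, ?, 28, 43, 58 (linear: a_n = -17 + 15·n).
Track B: 23, -23, 23, -23, 23 (alternating ±23).
The gap is track A's term 2; the rule gives 13.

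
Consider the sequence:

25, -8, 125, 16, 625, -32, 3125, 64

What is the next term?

Positions 1, 3, 5, … form one subsequence and positions 2, 4, 6, … form another.
Track A is 25, 125, 625, 3125, which is successive powers of 5.
Track B is -8, 16, -32, 64, which is a geometric progression (common ratio -2).
Term 9 comes from track A (its 5th entry): 15625.

15625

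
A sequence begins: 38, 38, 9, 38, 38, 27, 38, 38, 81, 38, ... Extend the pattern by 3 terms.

Reading positions in blocks of 3 reveals the pattern AAB — 2 tracks woven together.
Subsequence A: 38, 38, 38, 38, 38, 38, 38. Constant 38.
Subsequence B: 9, 27, 81. Powers of 3.
The 11th slot belongs to subsequence A; its 8th term is 38.
Position 12 → subsequence B, term 4 = 243.
Position 13 → subsequence A, term 9 = 38.

38, 243, 38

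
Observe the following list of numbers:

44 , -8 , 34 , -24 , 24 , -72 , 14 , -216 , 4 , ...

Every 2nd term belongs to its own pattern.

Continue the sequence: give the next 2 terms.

Taking every 2nd term gives 2 separate tracks.
Stream A = 44, 34, 24, 14, 4: arithmetic, step −10.
Stream B = -8, -24, -72, -216: a geometric progression (common ratio 3).
The 10th slot belongs to stream B; its 5th term is -648.
Position 11 → stream A, term 6 = -6.

-648, -6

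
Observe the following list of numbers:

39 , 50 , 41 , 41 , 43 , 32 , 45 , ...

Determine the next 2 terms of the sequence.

Odd-indexed and even-indexed terms follow separate rules.
Track A = 39, 41, 43, 45: linear: a_n = 37 + 2·n.
Track B = 50, 41, 32: subtracting 9 each time.
The 8th slot belongs to track B; its 4th term is 23.
Position 9 → track A, term 5 = 47.

23, 47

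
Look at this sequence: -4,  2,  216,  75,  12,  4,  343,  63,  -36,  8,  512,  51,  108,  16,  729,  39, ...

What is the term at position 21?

972

Split by position mod 4 into 4 tracks.
Stream A is -4, 12, -36, 108, which is geometric, ×-3 each step.
Stream B is 2, 4, 8, 16, which is successive powers of 2.
Stream C is 216, 343, 512, 729, which is consecutive cubes n³ from n = 6.
Stream D is 75, 63, 51, 39, which is arithmetic with common difference −12.
The 21st slot belongs to stream A; its 6th term is 972.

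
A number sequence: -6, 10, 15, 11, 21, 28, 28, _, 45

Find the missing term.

36

The slot pattern repeats as ABB (period 3), so there are 2 interleaved tracks.
Stream A is -6, 11, 28, which is arithmetic with common difference +17.
Stream B is 10, 15, 21, 28, ?, 45, which is the triangular numbers T_4, T_5, ….
Filling stream B at index 5 by its rule yields 36.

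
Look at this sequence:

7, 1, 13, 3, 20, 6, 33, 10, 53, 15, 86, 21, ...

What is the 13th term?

The terms cycle through 2 interleaved subsequences.
Subsequence A is 7, 13, 20, 33, 53, 86, which is each term equals the sum of the previous two.
Subsequence B is 1, 3, 6, 10, 15, 21, which is the triangular numbers T_1, T_2, ….
Position 13 falls in subsequence A as its term 7, giving 139.

139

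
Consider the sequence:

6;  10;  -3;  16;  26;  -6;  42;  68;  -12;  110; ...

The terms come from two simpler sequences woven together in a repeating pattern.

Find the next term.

178

Reading positions in blocks of 3 reveals the pattern AAB — 2 tracks woven together.
Stream A: 6, 10, 16, 26, 42, 68, 110. Fibonacci-style (each term is the sum of the two before it).
Stream B: -3, -6, -12. Geometric with ratio 2.
Position 11 → stream A, term 8 = 178.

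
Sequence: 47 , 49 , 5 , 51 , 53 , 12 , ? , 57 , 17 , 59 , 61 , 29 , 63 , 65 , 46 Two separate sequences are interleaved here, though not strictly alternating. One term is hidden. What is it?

55

Reading positions in blocks of 3 reveals the pattern AAB — 2 tracks woven together.
Stream A: 47, 49, 51, 53, ?, 57, 59, 61, 63, 65. Arithmetic with common difference +2.
Stream B: 5, 12, 17, 29, 46. A Fibonacci-like recurrence a_n = a_{n-1} + a_{n-2}.
Stream A's pattern makes the blank 55.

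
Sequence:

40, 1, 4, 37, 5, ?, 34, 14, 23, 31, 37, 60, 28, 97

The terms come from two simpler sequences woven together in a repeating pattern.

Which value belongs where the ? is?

Reading positions in blocks of 3 reveals the pattern ABB — 2 tracks woven together.
Track A is 40, 37, 34, 31, 28, which is linear: a_n = 43 − 3·n.
Track B is 1, 4, 5, ?, 14, 23, 37, 60, 97, which is each term equals the sum of the previous two.
Filling track B at index 4 by its rule yields 9.

9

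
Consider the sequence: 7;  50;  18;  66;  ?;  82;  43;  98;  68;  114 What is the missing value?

25

Taking every 2nd term gives 2 separate tracks.
Track A is 7, 18, ?, 43, 68, which is Fibonacci-style (each term is the sum of the two before it).
Track B is 50, 66, 82, 98, 114, which is arithmetic, step +16.
Track A's pattern makes the blank 25.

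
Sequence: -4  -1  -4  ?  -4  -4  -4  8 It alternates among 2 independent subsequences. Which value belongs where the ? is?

2

Split by position mod 2 into 2 tracks.
Subsequence A: -4, -4, -4, -4. Always -4.
Subsequence B: -1, ?, -4, 8. A geometric progression (common ratio -2).
Filling subsequence B at index 2 by its rule yields 2.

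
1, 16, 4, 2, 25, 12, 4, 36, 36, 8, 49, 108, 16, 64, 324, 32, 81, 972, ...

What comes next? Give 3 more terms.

Split by position mod 3 into 3 tracks.
Stream A: 1, 2, 4, 8, 16, 32. Powers 2^0, 2^1, 2^2, ….
Stream B: 16, 25, 36, 49, 64, 81. Perfect squares starting at 4².
Stream C: 4, 12, 36, 108, 324, 972. Geometric with ratio 3.
Position 19 falls in stream A as its term 7, giving 64.
Term 20 comes from stream B (its 7th entry): 100.
The 21st slot belongs to stream C; its 7th term is 2916.

64, 100, 2916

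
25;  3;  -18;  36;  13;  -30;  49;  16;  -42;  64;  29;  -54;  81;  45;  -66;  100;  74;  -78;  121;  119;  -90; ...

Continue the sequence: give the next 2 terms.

Split by position mod 3: positions 1, 4, 7, … form one track, and each other residue class forms its own.
Subsequence A: 25, 36, 49, 64, 81, 100, 121 (the squares 5², 6², 7², …).
Subsequence B: 3, 13, 16, 29, 45, 74, 119 (each term equals the sum of the previous two).
Subsequence C: -18, -30, -42, -54, -66, -78, -90 (arithmetic with common difference −12).
Position 22 falls in subsequence A as its term 8, giving 144.
Term 23 comes from subsequence B (its 8th entry): 193.

144, 193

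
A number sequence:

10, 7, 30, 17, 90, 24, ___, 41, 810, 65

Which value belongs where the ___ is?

270

Odd-indexed and even-indexed terms follow separate rules.
Track A: 10, 30, 90, ?, 810 — geometric with ratio 3.
Track B: 7, 17, 24, 41, 65 — a Fibonacci-like recurrence a_n = a_{n-1} + a_{n-2}.
So the missing entry in track A is 270.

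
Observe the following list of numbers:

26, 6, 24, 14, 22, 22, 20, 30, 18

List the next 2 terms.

Odd-indexed and even-indexed terms follow separate rules.
Stream A is 26, 24, 22, 20, 18, which is arithmetic with common difference −2.
Stream B is 6, 14, 22, 30, which is adding 8 each time.
Position 10 falls in stream B as its term 5, giving 38.
The 11th slot belongs to stream A; its 6th term is 16.

38, 16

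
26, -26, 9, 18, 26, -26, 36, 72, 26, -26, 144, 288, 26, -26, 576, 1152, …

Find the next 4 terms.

26, -26, 2304, 4608

The slot pattern repeats as AABB (period 4), so there are 2 interleaved tracks.
Stream A: 26, -26, 26, -26, 26, -26, 26, -26 — the oscillation 26·(−1)^(n+1).
Stream B: 9, 18, 36, 72, 144, 288, 576, 1152 — a geometric progression (common ratio 2).
Term 17 comes from stream A (its 9th entry): 26.
The 18th slot belongs to stream A; its 10th term is -26.
Position 19 → stream B, term 9 = 2304.
Position 20 falls in stream B as its term 10, giving 4608.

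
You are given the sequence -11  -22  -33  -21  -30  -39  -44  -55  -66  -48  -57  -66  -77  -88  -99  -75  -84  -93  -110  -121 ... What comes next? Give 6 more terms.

-132, -102, -111, -120, -143, -154

The slot pattern repeats as AAABBB (period 6), so there are 2 interleaved tracks.
Subsequence A: -11, -22, -33, -44, -55, -66, -77, -88, -99, -110, -121 (arithmetic with common difference −11).
Subsequence B: -21, -30, -39, -48, -57, -66, -75, -84, -93 (subtracting 9 each time).
Term 21 comes from subsequence A (its 12th entry): -132.
Position 22 falls in subsequence B as its term 10, giving -102.
Position 23 falls in subsequence B as its term 11, giving -111.
Position 24 → subsequence B, term 12 = -120.
Position 25 → subsequence A, term 13 = -143.
Term 26 comes from subsequence A (its 14th entry): -154.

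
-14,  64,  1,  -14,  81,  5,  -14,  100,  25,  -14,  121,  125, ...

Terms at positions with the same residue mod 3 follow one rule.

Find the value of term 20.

Split by position mod 3 into 3 tracks.
Track A: -14, -14, -14, -14 (the constant sequence -14).
Track B: 64, 81, 100, 121 (perfect squares starting at 8²).
Track C: 1, 5, 25, 125 (successive powers of 5).
Position 20 falls in track B as its term 7, giving 196.

196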